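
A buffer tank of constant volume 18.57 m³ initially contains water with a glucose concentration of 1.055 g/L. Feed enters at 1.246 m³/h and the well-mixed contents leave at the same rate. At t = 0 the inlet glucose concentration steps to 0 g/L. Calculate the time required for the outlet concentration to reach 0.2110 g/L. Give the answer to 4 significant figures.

Species balance: V dC/dt = Q(C_in − C) ⇒ τ = V/Q = 14.9037 h.
C(t) = C_in + (C₀ − C_in) e^(−t/τ). Set C = 0.2110 and solve for t:
e^(−t/τ) = (C − C_in)/(C₀ − C_in) = (0.2110 − 0)/(1.055 − 0) = 0.200000
t = −τ ln(…) = 14.9037 × 1.60944 = 23.9866 h.

23.99 h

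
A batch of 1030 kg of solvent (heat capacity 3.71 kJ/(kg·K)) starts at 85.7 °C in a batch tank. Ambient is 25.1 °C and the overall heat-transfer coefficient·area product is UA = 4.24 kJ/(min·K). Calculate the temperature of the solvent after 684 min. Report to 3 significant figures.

Lumped-capacitance energy balance: M c_p dT/dt = UA(T_amb − T).
dT/dt = (T_ss − T)/τ with T_ss = T_amb = 25.100 °C, τ = M c_p/UA = 1030·3.71/4.24 = 901.25 min.
This is linear first-order; T(t) = T_ss + (T₀ − T_ss) e^(−t/τ).
T(684) = 25.100 + (60.600)·0.46816 = 53.470 °C.

53.5 °C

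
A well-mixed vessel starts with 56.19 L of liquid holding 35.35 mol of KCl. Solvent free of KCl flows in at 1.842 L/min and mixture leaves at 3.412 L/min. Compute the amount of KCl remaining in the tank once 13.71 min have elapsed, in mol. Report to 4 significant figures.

12.37 mol

Let m(t) be the amount of KCl. Volume: V(t) = V₀ + (Q_in − Q_out) t = 56.19 − 1.57000 t; V(13.71) = 34.6653 L.
Solute balance: dm/dt = 0 − Q_out C = −Q_out m/V(t).
dm/m = −Q_out dt/(V₀ − 1.57000 t); integrating gives ln(m/m₀) = −(Q_out/(Q_in−Q_out)) ln(V/V₀).
m = m₀ (V₀/V)^(Q_out/(Q_in−Q_out)) = 35.35 × (56.19/34.6653)^(-2.17325) = 12.3743 mol.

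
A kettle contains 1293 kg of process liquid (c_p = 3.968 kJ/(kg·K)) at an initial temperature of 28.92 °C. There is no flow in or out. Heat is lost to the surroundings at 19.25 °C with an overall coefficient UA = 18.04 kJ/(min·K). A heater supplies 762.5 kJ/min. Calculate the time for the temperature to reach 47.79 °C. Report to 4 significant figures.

M c_p dT/dt = −UA(T − T_amb) + Q̇.
τ = M c_p/UA = 284.403 min; T_ss = T_amb + Q̇/UA = 19.25 + 762.5/18.04 = 61.5172 °C.
T(t) = T_ss + (T₀ − T_ss)e^(−t/τ); set T = 47.79:
t = −τ ln[(T − T_ss)/(T₀ − T_ss)] = −284.403 · ln(0.421116) = 245.965 min.

246.0 min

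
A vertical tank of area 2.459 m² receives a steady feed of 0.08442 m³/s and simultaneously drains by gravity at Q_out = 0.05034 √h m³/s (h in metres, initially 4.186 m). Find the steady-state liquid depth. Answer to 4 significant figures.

2.812 m

Mass balance (ρ constant): A dh/dt = Q_in − 0.05034 √h. At steady state dh/dt = 0:
Q_in = 0.05034 √h_ss ⇒ √h_ss = 0.08442/0.05034 = 1.67700.
h_ss = 1.67700² = 2.81232 m. (Since h₀ = 4.186 m > h_ss, the level will fall toward this value.)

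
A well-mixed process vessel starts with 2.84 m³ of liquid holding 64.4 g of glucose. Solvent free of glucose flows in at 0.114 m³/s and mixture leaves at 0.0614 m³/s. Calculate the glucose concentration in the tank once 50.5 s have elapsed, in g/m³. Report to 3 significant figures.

Let m(t) be the amount of glucose. Volume: V(t) = V₀ + (Q_in − Q_out) t = 2.84 + 0.052600 t; V(50.5) = 5.4963 m³.
Species balance (pure solvent in): dm/dt = −Q_out · m/V(t).
Separate: dm/m = −Q_out dt/V(t) ⇒ ln(m/m₀) = −(Q_out/(Q_in−Q_out)) ln(V/V₀).
m = m₀ (V₀/V)^(Q_out/(Q_in−Q_out)) = 64.4 × (2.84/5.4963)^(1.1673) = 29.796 g.
C = m/V = 29.796/5.4963 = 5.4211 g/m³.

5.42 g/m³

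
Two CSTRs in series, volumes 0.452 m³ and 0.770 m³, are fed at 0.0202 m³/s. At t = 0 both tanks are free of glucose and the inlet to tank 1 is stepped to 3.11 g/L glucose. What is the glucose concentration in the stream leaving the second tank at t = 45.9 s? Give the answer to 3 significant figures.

1.42 g/L

Time constants: τᵢ = Vᵢ/Q for each well-mixed tank.
τ₁ = 0.452/0.0202 = 22.376 s; τ₂ = 0.770/0.0202 = 38.119 s.
Tank 1: C₁ = C_in(1 − e^(−t/τ₁)). Tank 2 (τ₁ ≠ τ₂): C₂ = C_in[1 − (τ₁ e^(−t/τ₁) − τ₂ e^(−t/τ₂))/(τ₁ − τ₂)].
At t = 45.9: e^(−t/τ₁) = 0.12857, e^(−t/τ₂) = 0.29995.
C₂ = 3.11·[1 − (22.376·0.12857 − 38.119·0.29995)/(-15.743)] = 3.11·0.45645 = 1.4195 g/L.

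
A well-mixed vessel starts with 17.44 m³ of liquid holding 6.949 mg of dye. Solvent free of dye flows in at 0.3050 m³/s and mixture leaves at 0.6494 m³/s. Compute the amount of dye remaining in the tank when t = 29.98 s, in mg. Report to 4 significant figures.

Total volume: dV/dt = Q_in − Q_out = -0.344400 m³/s, so V(t) = 17.44 − 0.344400 t and V(29.98) = 7.11489 m³.
Solute balance: dm/dt = 0 − Q_out C = −Q_out m/V(t).
dm/m = −Q_out dt/(V₀ − 0.344400 t); integrating gives ln(m/m₀) = −(Q_out/(Q_in−Q_out)) ln(V/V₀).
m = m₀ (V₀/V)^(Q_out/(Q_in−Q_out)) = 6.949 × (17.44/7.11489)^(-1.88560) = 1.28148 mg.

1.281 mg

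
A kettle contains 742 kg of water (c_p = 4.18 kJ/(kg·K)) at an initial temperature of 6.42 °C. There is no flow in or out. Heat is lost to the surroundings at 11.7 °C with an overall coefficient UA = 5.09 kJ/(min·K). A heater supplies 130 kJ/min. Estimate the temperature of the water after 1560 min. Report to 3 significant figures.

34.9 °C

M c_p dT/dt = −UA(T − T_amb) + Q̇.
dT/dt = (T_ss − T)/τ with T_ss = T_amb + Q̇/UA = 11.7 + 130/5.09 = 37.240 °C, τ = M c_p/UA = 742·4.18/5.09 = 609.34 min.
T approaches T_ss exponentially: T(t) = T_ss + (T₀ − T_ss) e^(−t/τ).
T(1560) = 37.240 + (-30.820)·0.077295 = 34.858 °C.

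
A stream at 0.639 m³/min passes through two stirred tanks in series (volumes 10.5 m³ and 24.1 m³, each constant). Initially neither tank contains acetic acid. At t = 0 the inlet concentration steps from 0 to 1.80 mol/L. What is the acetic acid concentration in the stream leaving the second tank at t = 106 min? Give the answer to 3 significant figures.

Time constants: τᵢ = Vᵢ/Q for each well-mixed tank.
τ₁ = 10.5/0.639 = 16.432 min; τ₂ = 24.1/0.639 = 37.715 min.
Tank 1: C₁ = C_in(1 − e^(−t/τ₁)). Tank 2 (τ₁ ≠ τ₂): C₂ = C_in[1 − (τ₁ e^(−t/τ₁) − τ₂ e^(−t/τ₂))/(τ₁ − τ₂)].
At t = 106: e^(−t/τ₁) = 0.0015792, e^(−t/τ₂) = 0.060173.
C₂ = 1.80·[1 − (16.432·0.0015792 − 37.715·0.060173)/(-21.283)] = 1.80·0.89459 = 1.6103 mol/L.

1.61 mol/L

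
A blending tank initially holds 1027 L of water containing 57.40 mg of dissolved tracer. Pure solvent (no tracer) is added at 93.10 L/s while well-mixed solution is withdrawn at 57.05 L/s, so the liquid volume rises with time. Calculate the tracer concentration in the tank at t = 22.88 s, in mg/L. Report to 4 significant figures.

0.01219 mg/L

Total volume: dV/dt = Q_in − Q_out = 36.0500 L/s, so V(t) = 1027 + 36.0500 t and V(22.88) = 1851.82 L.
Species balance (pure solvent in): dm/dt = −Q_out · m/V(t).
dm/m = −Q_out dt/(V₀ + 36.0500 t); integrating gives ln(m/m₀) = −(Q_out/(Q_in−Q_out)) ln(V/V₀).
m = m₀ (V₀/V)^(Q_out/(Q_in−Q_out)) = 57.40 × (1027/1851.82)^(1.58252) = 22.5808 mg.
C = m/V = 22.5808/1851.82 = 0.0121938 mg/L.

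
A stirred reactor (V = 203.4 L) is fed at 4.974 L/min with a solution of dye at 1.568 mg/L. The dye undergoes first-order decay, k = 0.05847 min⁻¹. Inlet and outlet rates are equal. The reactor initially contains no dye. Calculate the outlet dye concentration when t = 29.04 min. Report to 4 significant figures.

0.4208 mg/L

Species balance: V dC/dt = Q C_in − Q C − k V C.
dC/dt = (Q/V) C_in − (Q/V + k) C; effective rate a = Q/V + k = 0.0244543 + 0.05847 = 0.0829243 min⁻¹.
C_ss = Q C_in/(Q + kV) = 0.462401 mg/L; C(t) = C_ss + (C₀ − C_ss) e^(−a t).
C(29.04) = 0.462401 + (-0.462401)·e^(−0.0829243·29.04) = 0.462401 + (-0.462401)·0.0899842 = 0.420793 mg/L.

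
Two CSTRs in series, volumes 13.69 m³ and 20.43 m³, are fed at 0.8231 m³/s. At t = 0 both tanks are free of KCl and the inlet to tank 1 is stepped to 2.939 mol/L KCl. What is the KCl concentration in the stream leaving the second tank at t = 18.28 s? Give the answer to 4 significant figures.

Each tank obeys Vᵢ dCᵢ/dt = Q(Cᵢ₋₁ − Cᵢ), so τᵢ = Vᵢ/Q.
τ₁ = 13.69/0.8231 = 16.6322 s; τ₂ = 20.43/0.8231 = 24.8208 s.
Solving the cascade with C₁(0)=C₂(0)=0 gives C₂(t) = C_in[1 − (τ₁ e^(−t/τ₁) − τ₂ e^(−t/τ₂))/(τ₁ − τ₂)].
At t = 18.28: e^(−t/τ₁) = 0.333181, e^(−t/τ₂) = 0.478797.
C₂ = 2.939·[1 − (16.6322·0.333181 − 24.8208·0.478797)/(-8.18856)] = 2.939·0.225434 = 0.662552 mol/L.

0.6626 mol/L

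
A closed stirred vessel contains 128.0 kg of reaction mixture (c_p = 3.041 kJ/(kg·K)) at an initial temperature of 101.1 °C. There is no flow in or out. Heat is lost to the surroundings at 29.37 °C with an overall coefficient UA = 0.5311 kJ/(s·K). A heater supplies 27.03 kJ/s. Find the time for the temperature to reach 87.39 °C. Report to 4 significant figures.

786.4 s

First-law balance (no shaft work): M c_p dT/dt = −UA(T − T_amb) + Q̇.
τ = M c_p/UA = 732.909 s; T_ss = T_amb + Q̇/UA = 29.37 + 27.03/0.5311 = 80.2644 °C.
T(t) = T_ss + (T₀ − T_ss)e^(−t/τ); set T = 87.39:
t = −τ ln[(T − T_ss)/(T₀ − T_ss)] = −732.909 · ln(0.341993) = 786.387 s.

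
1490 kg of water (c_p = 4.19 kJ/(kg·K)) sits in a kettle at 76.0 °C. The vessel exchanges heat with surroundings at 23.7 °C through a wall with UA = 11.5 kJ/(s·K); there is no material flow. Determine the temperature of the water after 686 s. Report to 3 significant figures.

38.5 °C

M c_p dT/dt = −UA(T − T_amb).
dT/dt = (T_ss − T)/τ with T_ss = T_amb = 23.700 °C, τ = M c_p/UA = 1490·4.19/11.5 = 542.88 s.
Integrating: T(t) = T_ss + (T₀ − T_ss) e^(−t/τ).
T(686) = 23.700 + (52.300)·0.28262 = 38.481 °C.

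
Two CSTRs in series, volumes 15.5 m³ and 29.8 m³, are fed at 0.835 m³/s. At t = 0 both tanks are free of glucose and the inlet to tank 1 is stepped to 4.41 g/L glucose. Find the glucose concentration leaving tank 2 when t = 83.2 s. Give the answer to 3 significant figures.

Each tank obeys Vᵢ dCᵢ/dt = Q(Cᵢ₋₁ − Cᵢ), so τᵢ = Vᵢ/Q.
τ₁ = 15.5/0.835 = 18.563 s; τ₂ = 29.8/0.835 = 35.689 s.
Tank 1: C₁ = C_in(1 − e^(−t/τ₁)). Tank 2 (τ₁ ≠ τ₂): C₂ = C_in[1 − (τ₁ e^(−t/τ₁) − τ₂ e^(−t/τ₂))/(τ₁ − τ₂)].
At t = 83.2: e^(−t/τ₁) = 0.011310, e^(−t/τ₂) = 0.097172.
C₂ = 4.41·[1 − (18.563·0.011310 − 35.689·0.097172)/(-17.126)] = 4.41·0.80976 = 3.5710 g/L.

3.57 g/L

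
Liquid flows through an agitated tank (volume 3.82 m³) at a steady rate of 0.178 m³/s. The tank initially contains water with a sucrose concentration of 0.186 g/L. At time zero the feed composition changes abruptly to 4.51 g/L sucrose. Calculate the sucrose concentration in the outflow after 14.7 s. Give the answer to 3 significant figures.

Mass balance on the solute (V constant): V dC/dt = Q(C_in − C).
Rewrite as dC/dt + C/τ = C_in/τ, τ = V/Q = 21.461 s.
Integrating: C(t) = C_in + (C₀ − C_in) e^(−t/τ).
C(14.7) = 4.51 + (0.186 − 4.51)·e^(−14.7/21.461) = 4.51 + (-4.3240)·0.50410 = 2.3303 g/L.

2.33 g/L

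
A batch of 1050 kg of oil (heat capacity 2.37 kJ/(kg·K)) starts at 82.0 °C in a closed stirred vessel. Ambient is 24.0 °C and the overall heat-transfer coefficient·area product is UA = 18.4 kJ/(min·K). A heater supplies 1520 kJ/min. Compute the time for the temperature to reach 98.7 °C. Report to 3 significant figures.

154 min

M c_p dT/dt = −UA(T − T_amb) + Q̇.
τ = M c_p/UA = 135.24 min; T_ss = T_amb + Q̇/UA = 24.0 + 1520/18.4 = 106.61 °C.
T(t) = T_ss + (T₀ − T_ss)e^(−t/τ); set T = 98.7:
t = −τ ln[(T − T_ss)/(T₀ − T_ss)] = −135.24 · ln(0.32138) = 153.52 min.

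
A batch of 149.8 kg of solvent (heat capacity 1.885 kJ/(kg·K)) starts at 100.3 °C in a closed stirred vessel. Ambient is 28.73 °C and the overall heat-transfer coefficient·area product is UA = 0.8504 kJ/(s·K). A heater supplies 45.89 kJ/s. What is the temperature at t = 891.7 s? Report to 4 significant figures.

83.89 °C

Heat balance on the well-mixed liquid: M c_p dT/dt = −UA(T − T_amb) + Q̇.
dT/dt = (T_ss − T)/τ with T_ss = T_amb + Q̇/UA = 28.73 + 45.89/0.8504 = 82.6928 °C, τ = M c_p/UA = 149.8·1.885/0.8504 = 332.047 s.
This is linear first-order; T(t) = T_ss + (T₀ − T_ss) e^(−t/τ).
T(891.7) = 82.6928 + (17.6072)·0.0681898 = 83.8935 °C.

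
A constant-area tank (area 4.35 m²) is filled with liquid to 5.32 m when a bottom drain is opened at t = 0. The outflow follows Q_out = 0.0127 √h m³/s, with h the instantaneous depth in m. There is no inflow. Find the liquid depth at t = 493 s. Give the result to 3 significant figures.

Volume balance on the tank: A dh/dt = −0.0127 √h.
This is separable: 2 d(√h)/dt = −0.0127/A, so √h = √h₀ − (0.0127/(2A)) t.
√h = √5.32 − 0.0127·493/(2·4.35) = 2.3065 − 0.71967 = 1.5868.
h = 1.5868² = 2.5181 m.

2.52 m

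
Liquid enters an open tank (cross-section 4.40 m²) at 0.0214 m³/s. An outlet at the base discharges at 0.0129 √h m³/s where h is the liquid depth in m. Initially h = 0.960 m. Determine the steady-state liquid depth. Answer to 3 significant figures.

A dh/dt = Q_in − 0.0129 √h. Steady state requires inflow = outflow:
Q_in = 0.0129 √h_ss ⇒ √h_ss = 0.0214/0.0129 = 1.6589.
h_ss = 1.6589² = 2.7520 m. (Since h₀ = 0.960 m < h_ss, the level will rise toward this value.)

2.75 m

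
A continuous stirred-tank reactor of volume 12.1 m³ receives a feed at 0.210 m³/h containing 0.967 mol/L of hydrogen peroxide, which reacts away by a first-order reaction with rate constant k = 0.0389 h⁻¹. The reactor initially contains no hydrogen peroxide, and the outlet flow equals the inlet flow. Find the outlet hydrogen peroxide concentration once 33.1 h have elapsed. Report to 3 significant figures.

0.252 mol/L

V dC/dt = Q(C_in − C) − k V C.
This is linear with rate a = Q/V + k = 0.056255 h⁻¹.
C_ss = Q C_in/(Q + kV) = 0.29833 mol/L; C(t) = C_ss + (C₀ − C_ss) e^(−a t).
C(33.1) = 0.29833 + (-0.29833)·e^(−0.056255·33.1) = 0.29833 + (-0.29833)·0.15535 = 0.25198 mol/L.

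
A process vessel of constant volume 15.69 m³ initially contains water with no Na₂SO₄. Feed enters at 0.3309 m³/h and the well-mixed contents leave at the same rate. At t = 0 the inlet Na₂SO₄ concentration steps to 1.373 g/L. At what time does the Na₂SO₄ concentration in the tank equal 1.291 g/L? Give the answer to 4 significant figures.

133.6 h

Species balance on the tank: V dC/dt = Q(C_in − C), so τ = V/Q = 47.4161 h.
C(t) = C_in + (C₀ − C_in) e^(−t/τ). Set C = 1.291 and solve for t:
e^(−t/τ) = (C − C_in)/(C₀ − C_in) = (1.291 − 1.373)/(0 − 1.373) = 0.0597232
t = −τ ln(…) = 47.4161 × 2.81803 = 133.620 h.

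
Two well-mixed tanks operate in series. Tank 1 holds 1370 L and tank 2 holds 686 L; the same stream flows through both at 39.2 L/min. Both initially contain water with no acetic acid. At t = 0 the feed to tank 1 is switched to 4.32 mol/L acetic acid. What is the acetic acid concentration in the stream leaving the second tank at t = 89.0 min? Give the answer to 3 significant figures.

Each tank obeys Vᵢ dCᵢ/dt = Q(Cᵢ₋₁ − Cᵢ), so τᵢ = Vᵢ/Q.
τ₁ = 1370/39.2 = 34.949 min; τ₂ = 686/39.2 = 17.500 min.
Tank 1: C₁ = C_in(1 − e^(−t/τ₁)). Tank 2 (τ₁ ≠ τ₂): C₂ = C_in[1 − (τ₁ e^(−t/τ₁) − τ₂ e^(−t/τ₂))/(τ₁ − τ₂)].
At t = 89.0: e^(−t/τ₁) = 0.078350, e^(−t/τ₂) = 0.0061845.
C₂ = 4.32·[1 − (34.949·0.078350 − 17.500·0.0061845)/(17.449)] = 4.32·0.84927 = 3.6689 mol/L.

3.67 mol/L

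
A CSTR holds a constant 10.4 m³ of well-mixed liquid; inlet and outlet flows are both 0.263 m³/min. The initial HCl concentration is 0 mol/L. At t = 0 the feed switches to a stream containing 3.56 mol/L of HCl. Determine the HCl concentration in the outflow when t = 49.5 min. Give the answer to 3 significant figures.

2.54 mol/L

Species balance on the tank: V dC/dt = Q(C_in − C).
Time constant τ = V/Q = 10.4/0.263 = 39.544 min.
Integrating: C(t) = C_in + (C₀ − C_in) e^(−t/τ).
C(49.5) = 3.56 + (0 − 3.56)·e^(−49.5/39.544) = 3.56 + (-3.5600)·0.28600 = 2.5419 mol/L.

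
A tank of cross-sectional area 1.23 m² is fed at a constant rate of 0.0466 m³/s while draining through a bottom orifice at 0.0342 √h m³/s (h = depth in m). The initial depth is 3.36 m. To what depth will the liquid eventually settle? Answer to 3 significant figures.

1.86 m

Level balance: A dh/dt = 0.0466 − 0.0342 √h. Setting dh/dt = 0:
Q_in = 0.0342 √h_ss ⇒ √h_ss = 0.0466/0.0342 = 1.3626.
h_ss = 1.3626² = 1.8566 m. (Since h₀ = 3.36 m > h_ss, the level will fall toward this value.)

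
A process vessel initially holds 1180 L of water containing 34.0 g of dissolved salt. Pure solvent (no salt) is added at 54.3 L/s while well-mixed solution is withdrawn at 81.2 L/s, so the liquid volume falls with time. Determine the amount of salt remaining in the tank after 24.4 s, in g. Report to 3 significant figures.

Let m(t) be the amount of salt. Volume: V(t) = V₀ + (Q_in − Q_out) t = 1180 − 26.900 t; V(24.4) = 523.64 L.
Species balance (pure solvent in): dm/dt = −Q_out · m/V(t).
dm/m = −Q_out dt/(V₀ − 26.900 t); integrating gives ln(m/m₀) = −(Q_out/(Q_in−Q_out)) ln(V/V₀).
m = m₀ (V₀/V)^(Q_out/(Q_in−Q_out)) = 34.0 × (1180/523.64)^(-3.0186) = 2.9267 g.

2.93 g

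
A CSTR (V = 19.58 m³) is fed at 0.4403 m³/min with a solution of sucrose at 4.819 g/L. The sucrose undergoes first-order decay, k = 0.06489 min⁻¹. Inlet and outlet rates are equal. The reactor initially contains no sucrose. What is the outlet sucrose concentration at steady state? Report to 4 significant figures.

1.240 g/L

Accumulation = in − out − consumed: V dC/dt = Q C_in − Q C − k V C.
At steady state: 0 = Q C_in − (Q + kV) C_ss, so C_ss = Q C_in/(Q + kV).
C_ss = 0.4403·4.819/(0.4403 + 0.06489·19.58) = 2.12181/1.71085 = 1.24021 g/L.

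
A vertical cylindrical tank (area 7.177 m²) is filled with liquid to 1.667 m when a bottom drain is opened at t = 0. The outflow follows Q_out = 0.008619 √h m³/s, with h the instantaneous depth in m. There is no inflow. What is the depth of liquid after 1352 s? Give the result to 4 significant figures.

A dh/dt = −Q_out = −0.008619 √h.
Separate and integrate: 2(√h − √h₀) = −(0.008619/A) t.
√h = √1.667 − 0.008619·1352/(2·7.177) = 1.29112 − 0.811822 = 0.479302.
h = 0.479302² = 0.229730 m.

0.2297 m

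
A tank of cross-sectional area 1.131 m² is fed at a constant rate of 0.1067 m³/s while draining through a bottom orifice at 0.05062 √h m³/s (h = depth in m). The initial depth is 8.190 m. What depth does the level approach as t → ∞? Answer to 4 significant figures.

Level balance: A dh/dt = 0.1067 − 0.05062 √h. Setting dh/dt = 0:
Q_in = 0.05062 √h_ss ⇒ √h_ss = 0.1067/0.05062 = 2.10786.
h_ss = 2.10786² = 4.44308 m. (Since h₀ = 8.190 m > h_ss, the level will fall toward this value.)

4.443 m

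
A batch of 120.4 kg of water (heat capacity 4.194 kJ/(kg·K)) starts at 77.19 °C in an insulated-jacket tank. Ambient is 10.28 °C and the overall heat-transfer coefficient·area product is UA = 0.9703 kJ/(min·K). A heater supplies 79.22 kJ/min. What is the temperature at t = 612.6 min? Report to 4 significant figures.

87.38 °C

Energy balance: M c_p dT/dt = −UA(T − T_amb) + Q̇.
dT/dt = (T_ss − T)/τ with T_ss = T_amb + Q̇/UA = 10.28 + 79.22/0.9703 = 91.9249 °C, τ = M c_p/UA = 120.4·4.194/0.9703 = 520.414 min.
Integrating: T(t) = T_ss + (T₀ − T_ss) e^(−t/τ).
T(612.6) = 91.9249 + (-14.7349)·0.308159 = 87.3842 °C.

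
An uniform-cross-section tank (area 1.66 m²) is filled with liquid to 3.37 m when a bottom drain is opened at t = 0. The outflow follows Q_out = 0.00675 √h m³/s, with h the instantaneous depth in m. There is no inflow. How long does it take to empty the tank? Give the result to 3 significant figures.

903 s

Volume balance on the tank: A dh/dt = −0.00675 √h.
This is separable: 2 d(√h)/dt = −0.00675/A, so √h = √h₀ − (0.00675/(2A)) t.
Tank is empty when √h = 0: t_empty = 2A√h₀/0.00675.
t_empty = 2·1.66·√3.37/0.00675 = 3.3200·1.8358/0.00675 = 902.92 s.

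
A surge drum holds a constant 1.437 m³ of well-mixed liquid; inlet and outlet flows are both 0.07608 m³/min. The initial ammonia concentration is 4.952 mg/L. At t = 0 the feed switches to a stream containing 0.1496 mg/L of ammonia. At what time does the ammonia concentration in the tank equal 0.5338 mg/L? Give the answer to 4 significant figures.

47.71 min

Species balance: V dC/dt = Q(C_in − C) ⇒ τ = V/Q = 18.8880 min.
C(t) = C_in + (C₀ − C_in) e^(−t/τ). Set C = 0.5338 and solve for t:
e^(−t/τ) = (C − C_in)/(C₀ − C_in) = (0.5338 − 0.1496)/(4.952 − 0.1496) = 0.0800017
t = −τ ln(…) = 18.8880 × 2.52571 = 47.7056 min.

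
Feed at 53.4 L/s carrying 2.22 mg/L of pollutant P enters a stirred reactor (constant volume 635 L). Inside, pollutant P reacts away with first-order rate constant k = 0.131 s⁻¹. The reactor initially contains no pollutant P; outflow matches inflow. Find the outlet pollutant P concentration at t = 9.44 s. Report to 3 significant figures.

0.754 mg/L

Accumulation = in − out − consumed: V dC/dt = Q C_in − Q C − k V C.
dC/dt = (Q/V) C_in − (Q/V + k) C; effective rate a = Q/V + k = 0.084094 + 0.131 = 0.21509 s⁻¹.
C_ss = Q C_in/(Q + kV) = 0.86794 mg/L; C(t) = C_ss + (C₀ − C_ss) e^(−a t).
C(9.44) = 0.86794 + (-0.86794)·e^(−0.21509·9.44) = 0.86794 + (-0.86794)·0.13127 = 0.75401 mg/L.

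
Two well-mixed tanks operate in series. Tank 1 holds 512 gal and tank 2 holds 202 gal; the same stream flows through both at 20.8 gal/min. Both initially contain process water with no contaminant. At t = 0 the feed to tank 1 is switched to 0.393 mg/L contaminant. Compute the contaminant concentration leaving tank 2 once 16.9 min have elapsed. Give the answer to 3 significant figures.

0.111 mg/L

Each tank obeys Vᵢ dCᵢ/dt = Q(Cᵢ₋₁ − Cᵢ), so τᵢ = Vᵢ/Q.
τ₁ = 512/20.8 = 24.615 min; τ₂ = 202/20.8 = 9.7115 min.
Solving the cascade with C₁(0)=C₂(0)=0 gives C₂(t) = C_in[1 − (τ₁ e^(−t/τ₁) − τ₂ e^(−t/τ₂))/(τ₁ − τ₂)].
At t = 16.9: e^(−t/τ₁) = 0.50330, e^(−t/τ₂) = 0.17549.
C₂ = 0.393·[1 − (24.615·0.50330 − 9.7115·0.17549)/(14.904)] = 0.393·0.28309 = 0.11125 mg/L.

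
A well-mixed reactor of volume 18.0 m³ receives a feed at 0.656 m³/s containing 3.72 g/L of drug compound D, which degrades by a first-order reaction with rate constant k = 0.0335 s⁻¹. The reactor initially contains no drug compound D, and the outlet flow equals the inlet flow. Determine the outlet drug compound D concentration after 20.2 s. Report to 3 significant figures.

1.47 g/L

Species balance: V dC/dt = Q C_in − Q C − k V C.
dC/dt = (Q/V) C_in − (Q/V + k) C; effective rate a = Q/V + k = 0.036444 + 0.0335 = 0.069944 s⁻¹.
C_ss = Q C_in/(Q + kV) = 1.9383 g/L; C(t) = C_ss + (C₀ − C_ss) e^(−a t).
C(20.2) = 1.9383 + (-1.9383)·e^(−0.069944·20.2) = 1.9383 + (-1.9383)·0.24344 = 1.4664 g/L.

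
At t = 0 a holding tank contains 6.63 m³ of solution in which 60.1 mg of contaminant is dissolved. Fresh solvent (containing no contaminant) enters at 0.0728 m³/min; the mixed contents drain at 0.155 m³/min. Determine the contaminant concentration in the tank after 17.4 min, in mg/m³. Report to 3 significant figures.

7.31 mg/m³

Total volume: dV/dt = Q_in − Q_out = -0.082200 m³/min, so V(t) = 6.63 − 0.082200 t and V(17.4) = 5.1997 m³.
Solute balance: dm/dt = 0 − Q_out C = −Q_out m/V(t).
dm/m = −Q_out dt/(V₀ − 0.082200 t); integrating gives ln(m/m₀) = −(Q_out/(Q_in−Q_out)) ln(V/V₀).
m = m₀ (V₀/V)^(Q_out/(Q_in−Q_out)) = 60.1 × (6.63/5.1997)^(-1.8856) = 38.008 mg.
C = m/V = 38.008/5.1997 = 7.3096 mg/m³.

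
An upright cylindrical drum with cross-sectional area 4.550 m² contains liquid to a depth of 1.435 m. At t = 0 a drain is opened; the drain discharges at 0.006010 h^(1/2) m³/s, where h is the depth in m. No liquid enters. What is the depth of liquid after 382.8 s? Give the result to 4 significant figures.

A dh/dt = −Q_out = −0.006010 √h.
This is separable: 2 d(√h)/dt = −0.006010/A, so √h = √h₀ − (0.006010/(2A)) t.
√h = √1.435 − 0.006010·382.8/(2·4.550) = 1.19791 − 0.252816 = 0.945099.
h = 0.945099² = 0.893211 m.

0.8932 m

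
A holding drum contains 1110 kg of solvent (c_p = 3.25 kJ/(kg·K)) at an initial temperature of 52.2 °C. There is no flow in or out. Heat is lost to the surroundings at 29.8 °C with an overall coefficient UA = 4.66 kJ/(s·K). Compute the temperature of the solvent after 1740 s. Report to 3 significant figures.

Lumped-capacitance energy balance: M c_p dT/dt = UA(T_amb − T).
dT/dt = (T_ss − T)/τ with T_ss = T_amb = 29.800 °C, τ = M c_p/UA = 1110·3.25/4.66 = 774.14 s.
Integrating: T(t) = T_ss + (T₀ − T_ss) e^(−t/τ).
T(1740) = 29.800 + (22.400)·0.10565 = 32.166 °C.

32.2 °C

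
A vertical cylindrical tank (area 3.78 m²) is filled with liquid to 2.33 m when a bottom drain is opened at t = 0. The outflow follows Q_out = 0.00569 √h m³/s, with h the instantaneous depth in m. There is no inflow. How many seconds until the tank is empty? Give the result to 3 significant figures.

A dh/dt = −Q_out = −0.00569 √h.
This is separable: 2 d(√h)/dt = −0.00569/A, so √h = √h₀ − (0.00569/(2A)) t.
Tank is empty when √h = 0: t_empty = 2A√h₀/0.00569.
t_empty = 2·3.78·√2.33/0.00569 = 7.5600·1.5264/0.00569 = 2028.1 s.

2030 s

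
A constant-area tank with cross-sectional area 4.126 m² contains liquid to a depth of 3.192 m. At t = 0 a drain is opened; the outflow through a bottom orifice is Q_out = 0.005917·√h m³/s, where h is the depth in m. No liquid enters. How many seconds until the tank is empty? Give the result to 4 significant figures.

2492 s

With no inflow, A dh/dt = −0.005917 √h.
∫ h^(−1/2) dh = −(0.005917/A) ∫ dt, giving 2√h = 2√h₀ − (0.005917/A) t.
Set h = 0: 2√h₀ = (0.005917/A) t_empty ⇒ t_empty = 2A√h₀/0.005917.
t_empty = 2·4.126·√3.192/0.005917 = 8.25200·1.78662/0.005917 = 2491.66 s.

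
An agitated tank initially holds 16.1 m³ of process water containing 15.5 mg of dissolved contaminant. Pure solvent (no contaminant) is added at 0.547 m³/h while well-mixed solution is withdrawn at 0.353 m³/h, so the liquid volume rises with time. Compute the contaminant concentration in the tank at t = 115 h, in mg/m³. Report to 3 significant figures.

Total volume: dV/dt = Q_in − Q_out = 0.19400 m³/h, so V(t) = 16.1 + 0.19400 t and V(115) = 38.410 m³.
Species balance (pure solvent in): dm/dt = −Q_out · m/V(t).
dm/m = −Q_out dt/(V₀ + 0.19400 t); integrating gives ln(m/m₀) = −(Q_out/(Q_in−Q_out)) ln(V/V₀).
m = m₀ (V₀/V)^(Q_out/(Q_in−Q_out)) = 15.5 × (16.1/38.410)^(1.8196) = 3.1858 mg.
C = m/V = 3.1858/38.410 = 0.082943 mg/m³.

0.0829 mg/m³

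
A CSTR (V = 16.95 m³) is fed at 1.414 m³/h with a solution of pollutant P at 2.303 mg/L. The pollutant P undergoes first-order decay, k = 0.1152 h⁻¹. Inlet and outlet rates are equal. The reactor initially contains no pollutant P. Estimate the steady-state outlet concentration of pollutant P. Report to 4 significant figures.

0.9673 mg/L

Accumulation = in − out − consumed: V dC/dt = Q C_in − Q C − k V C.
At steady state: 0 = Q C_in − (Q + kV) C_ss, so C_ss = Q C_in/(Q + kV).
C_ss = 1.414·2.303/(1.414 + 0.1152·16.95) = 3.25644/3.36664 = 0.967268 mg/L.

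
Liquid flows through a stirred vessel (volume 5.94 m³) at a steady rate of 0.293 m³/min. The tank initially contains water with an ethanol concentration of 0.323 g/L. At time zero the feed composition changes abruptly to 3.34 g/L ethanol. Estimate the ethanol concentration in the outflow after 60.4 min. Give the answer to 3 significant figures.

3.19 g/L

Transient balance on the dissolved component: V dC/dt = Q(C_in − C).
So dC/dt = (C_in − C)/τ with τ = V/Q = 5.94/0.293 = 20.273 min.
C approaches C_in exponentially: C(t) = C_in + (C₀ − C_in) e^(−t/τ).
C(60.4) = 3.34 + (0.323 − 3.34)·e^(−60.4/20.273) = 3.34 + (-3.0170)·0.050827 = 3.1867 g/L.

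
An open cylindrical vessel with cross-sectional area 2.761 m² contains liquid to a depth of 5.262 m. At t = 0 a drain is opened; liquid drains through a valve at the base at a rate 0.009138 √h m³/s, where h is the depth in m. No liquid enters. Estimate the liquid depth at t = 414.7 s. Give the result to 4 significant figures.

2.585 m

With no inflow, A dh/dt = −0.009138 √h.
∫ h^(−1/2) dh = −(0.009138/A) ∫ dt, giving 2√h = 2√h₀ − (0.009138/A) t.
√h = √5.262 − 0.009138·414.7/(2·2.761) = 2.29390 − 0.686260 = 1.60764.
h = 1.60764² = 2.58452 m.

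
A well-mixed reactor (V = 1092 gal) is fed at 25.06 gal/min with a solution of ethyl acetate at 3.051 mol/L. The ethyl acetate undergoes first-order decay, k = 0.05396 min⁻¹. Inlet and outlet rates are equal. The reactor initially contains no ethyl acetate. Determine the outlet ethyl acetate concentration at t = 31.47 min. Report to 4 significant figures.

0.8295 mol/L

Species balance: V dC/dt = Q C_in − Q C − k V C.
This is linear with rate a = Q/V + k = 0.0769087 min⁻¹.
C_ss = Q C_in/(Q + kV) = 0.910385 mol/L; C(t) = C_ss + (C₀ − C_ss) e^(−a t).
C(31.47) = 0.910385 + (-0.910385)·e^(−0.0769087·31.47) = 0.910385 + (-0.910385)·0.0888934 = 0.829458 mol/L.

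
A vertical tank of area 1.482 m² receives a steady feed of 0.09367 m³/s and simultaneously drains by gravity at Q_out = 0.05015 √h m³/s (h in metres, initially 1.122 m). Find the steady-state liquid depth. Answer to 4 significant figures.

3.489 m

Mass balance (ρ constant): A dh/dt = Q_in − 0.05015 √h. At steady state dh/dt = 0:
Q_in = 0.05015 √h_ss ⇒ √h_ss = 0.09367/0.05015 = 1.86780.
h_ss = 1.86780² = 3.48866 m. (Since h₀ = 1.122 m < h_ss, the level will rise toward this value.)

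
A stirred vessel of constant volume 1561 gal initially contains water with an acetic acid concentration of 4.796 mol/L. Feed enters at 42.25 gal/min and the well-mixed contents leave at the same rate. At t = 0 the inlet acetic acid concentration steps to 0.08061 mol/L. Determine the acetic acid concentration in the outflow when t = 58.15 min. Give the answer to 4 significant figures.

1.058 mol/L

Species balance on the tank: V dC/dt = Q(C_in − C).
So dC/dt = (C_in − C)/τ with τ = V/Q = 1561/42.25 = 36.9467 min.
Integrating: C(t) = C_in + (C₀ − C_in) e^(−t/τ).
C(58.15) = 0.08061 + (4.796 − 0.08061)·e^(−58.15/36.9467) = 0.08061 + (4.71539)·0.207238 = 1.05782 mol/L.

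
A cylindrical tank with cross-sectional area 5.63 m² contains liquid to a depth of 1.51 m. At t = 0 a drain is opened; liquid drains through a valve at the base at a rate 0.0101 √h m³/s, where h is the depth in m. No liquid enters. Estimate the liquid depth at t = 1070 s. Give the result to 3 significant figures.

0.0724 m

A dh/dt = −Q_out = −0.0101 √h.
This is separable: 2 d(√h)/dt = −0.0101/A, so √h = √h₀ − (0.0101/(2A)) t.
√h = √1.51 − 0.0101·1070/(2·5.63) = 1.2288 − 0.95977 = 0.26905.
h = 0.26905² = 0.072389 m.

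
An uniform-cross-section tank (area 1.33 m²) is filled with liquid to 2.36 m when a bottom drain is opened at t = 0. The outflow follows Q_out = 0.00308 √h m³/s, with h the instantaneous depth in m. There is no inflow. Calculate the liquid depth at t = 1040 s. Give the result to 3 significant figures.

Unsteady balance on liquid volume: A dh/dt = −0.00308 √h.
Separate and integrate: 2(√h − √h₀) = −(0.00308/A) t.
√h = √2.36 − 0.00308·1040/(2·1.33) = 1.5362 − 1.2042 = 0.33202.
h = 0.33202² = 0.11024 m.

0.110 m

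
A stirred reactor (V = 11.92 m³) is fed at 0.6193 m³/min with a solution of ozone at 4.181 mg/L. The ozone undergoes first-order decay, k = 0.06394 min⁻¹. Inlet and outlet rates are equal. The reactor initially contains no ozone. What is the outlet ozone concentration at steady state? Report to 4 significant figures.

1.874 mg/L

Accumulation = in − out − consumed: V dC/dt = Q C_in − Q C − k V C.
At steady state: 0 = Q C_in − (Q + kV) C_ss, so C_ss = Q C_in/(Q + kV).
C_ss = 0.6193·4.181/(0.6193 + 0.06394·11.92) = 2.58929/1.38146 = 1.87431 mg/L.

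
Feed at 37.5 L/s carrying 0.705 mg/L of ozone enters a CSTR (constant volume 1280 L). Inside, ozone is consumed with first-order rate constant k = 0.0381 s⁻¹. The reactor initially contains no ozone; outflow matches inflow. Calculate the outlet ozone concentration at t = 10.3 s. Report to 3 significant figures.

0.153 mg/L

Accumulation = in − out − consumed: V dC/dt = Q C_in − Q C − k V C.
dC/dt = (Q/V) C_in − (Q/V + k) C; effective rate a = Q/V + k = 0.029297 + 0.0381 = 0.067397 s⁻¹.
C_ss = Q C_in/(Q + kV) = 0.30646 mg/L; C(t) = C_ss + (C₀ − C_ss) e^(−a t).
C(10.3) = 0.30646 + (-0.30646)·e^(−0.067397·10.3) = 0.30646 + (-0.30646)·0.49948 = 0.15339 mg/L.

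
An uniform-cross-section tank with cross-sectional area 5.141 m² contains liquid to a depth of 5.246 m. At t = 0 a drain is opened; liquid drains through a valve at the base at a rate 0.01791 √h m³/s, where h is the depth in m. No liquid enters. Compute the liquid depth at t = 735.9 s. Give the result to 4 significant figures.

Accumulation of liquid (constant cross-section A): A dh/dt = −0.01791 √h.
∫ h^(−1/2) dh = −(0.01791/A) ∫ dt, giving 2√h = 2√h₀ − (0.01791/A) t.
√h = √5.246 − 0.01791·735.9/(2·5.141) = 2.29041 − 1.28185 = 1.00857.
h = 1.00857² = 1.01721 m.

1.017 m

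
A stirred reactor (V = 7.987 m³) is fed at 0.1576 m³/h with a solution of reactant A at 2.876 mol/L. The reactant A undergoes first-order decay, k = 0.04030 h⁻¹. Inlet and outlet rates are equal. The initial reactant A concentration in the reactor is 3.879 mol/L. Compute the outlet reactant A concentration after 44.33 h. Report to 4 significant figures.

V dC/dt = Q(C_in − C) − k V C.
dC/dt = (Q/V) C_in − (Q/V + k) C; effective rate a = Q/V + k = 0.0197321 + 0.04030 = 0.0600321 h⁻¹.
C_ss = Q C_in/(Q + kV) = 0.945318 mol/L; C(t) = C_ss + (C₀ − C_ss) e^(−a t).
C(44.33) = 0.945318 + (2.93368)·e^(−0.0600321·44.33) = 0.945318 + (2.93368)·0.0698628 = 1.15027 mol/L.

1.150 mol/L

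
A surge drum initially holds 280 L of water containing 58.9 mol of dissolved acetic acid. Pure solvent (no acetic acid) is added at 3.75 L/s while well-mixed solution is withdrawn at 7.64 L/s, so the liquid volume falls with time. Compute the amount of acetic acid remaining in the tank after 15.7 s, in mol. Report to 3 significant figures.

Let m(t) be the amount of acetic acid. Volume: V(t) = V₀ + (Q_in − Q_out) t = 280 − 3.8900 t; V(15.7) = 218.93 L.
Solute balance: dm/dt = 0 − Q_out C = −Q_out m/V(t).
dm/m = −Q_out dt/(V₀ − 3.8900 t); integrating gives ln(m/m₀) = −(Q_out/(Q_in−Q_out)) ln(V/V₀).
m = m₀ (V₀/V)^(Q_out/(Q_in−Q_out)) = 58.9 × (280/218.93)^(-1.9640) = 36.328 mol.

36.3 mol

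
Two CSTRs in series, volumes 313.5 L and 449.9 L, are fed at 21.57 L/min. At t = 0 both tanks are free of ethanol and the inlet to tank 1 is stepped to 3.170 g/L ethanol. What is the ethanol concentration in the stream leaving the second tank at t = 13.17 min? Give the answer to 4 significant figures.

Each tank obeys Vᵢ dCᵢ/dt = Q(Cᵢ₋₁ − Cᵢ), so τᵢ = Vᵢ/Q.
τ₁ = 313.5/21.57 = 14.5341 min; τ₂ = 449.9/21.57 = 20.8577 min.
Solving the cascade with C₁(0)=C₂(0)=0 gives C₂(t) = C_in[1 − (τ₁ e^(−t/τ₁) − τ₂ e^(−t/τ₂))/(τ₁ − τ₂)].
At t = 13.17: e^(−t/τ₁) = 0.404078, e^(−t/τ₂) = 0.531835.
C₂ = 3.170·[1 − (14.5341·0.404078 − 20.8577·0.531835)/(-6.32360)] = 3.170·0.174531 = 0.553265 g/L.

0.5533 g/L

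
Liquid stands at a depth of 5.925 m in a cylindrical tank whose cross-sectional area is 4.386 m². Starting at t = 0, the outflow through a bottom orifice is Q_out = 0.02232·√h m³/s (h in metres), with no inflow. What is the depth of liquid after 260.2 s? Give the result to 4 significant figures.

A dh/dt = −Q_out = −0.02232 √h.
Separate and integrate: 2(√h − √h₀) = −(0.02232/A) t.
√h = √5.925 − 0.02232·260.2/(2·4.386) = 2.43413 − 0.662068 = 1.77206.
h = 1.77206² = 3.14021 m.

3.140 m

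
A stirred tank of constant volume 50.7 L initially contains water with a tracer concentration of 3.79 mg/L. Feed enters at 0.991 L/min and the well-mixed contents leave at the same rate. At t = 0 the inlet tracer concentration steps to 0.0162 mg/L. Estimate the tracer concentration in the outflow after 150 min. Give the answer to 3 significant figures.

0.217 mg/L

Unsteady species balance (constant V, well mixed): V dC/dt = Q(C_in − C).
Rewrite as dC/dt + C/τ = C_in/τ, τ = V/Q = 51.160 min.
Solution: C(t) = C_in + (C₀ − C_in) e^(−t/τ).
C(150) = 0.0162 + (3.79 − 0.0162)·e^(−150/51.160) = 0.0162 + (3.7738)·0.053293 = 0.21732 mg/L.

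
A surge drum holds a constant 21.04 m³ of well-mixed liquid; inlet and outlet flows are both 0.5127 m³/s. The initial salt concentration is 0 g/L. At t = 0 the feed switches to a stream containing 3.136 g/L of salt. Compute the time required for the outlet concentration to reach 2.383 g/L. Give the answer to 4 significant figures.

58.55 s

Unsteady species balance (constant V, well mixed): V dC/dt = Q(C_in − C), so τ = V/Q = 41.0376 s.
C(t) = C_in + (C₀ − C_in) e^(−t/τ). Set C = 2.383 and solve for t:
e^(−t/τ) = (C − C_in)/(C₀ − C_in) = (2.383 − 3.136)/(0 − 3.136) = 0.240115
t = −τ ln(…) = 41.0376 × 1.42664 = 58.5459 s.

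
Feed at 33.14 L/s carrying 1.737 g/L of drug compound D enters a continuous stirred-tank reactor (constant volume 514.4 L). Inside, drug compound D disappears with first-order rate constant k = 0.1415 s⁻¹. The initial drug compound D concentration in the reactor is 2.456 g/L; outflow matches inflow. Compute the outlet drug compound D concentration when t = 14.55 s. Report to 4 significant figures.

0.6390 g/L

V dC/dt = Q(C_in − C) − k V C.
dC/dt = (Q/V) C_in − (Q/V + k) C; effective rate a = Q/V + k = 0.0644246 + 0.1415 = 0.205925 s⁻¹.
C_ss = Q C_in/(Q + kV) = 0.543429 g/L; C(t) = C_ss + (C₀ − C_ss) e^(−a t).
C(14.55) = 0.543429 + (1.91257)·e^(−0.205925·14.55) = 0.543429 + (1.91257)·0.0499765 = 0.639013 g/L.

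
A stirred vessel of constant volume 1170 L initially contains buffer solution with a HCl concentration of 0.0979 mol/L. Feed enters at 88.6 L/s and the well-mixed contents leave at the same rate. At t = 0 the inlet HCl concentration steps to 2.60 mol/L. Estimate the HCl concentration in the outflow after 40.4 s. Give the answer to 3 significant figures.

Unsteady species balance (constant V, well mixed): V dC/dt = Q(C_in − C).
So dC/dt = (C_in − C)/τ with τ = V/Q = 1170/88.6 = 13.205 s.
C approaches C_in exponentially: C(t) = C_in + (C₀ − C_in) e^(−t/τ).
C(40.4) = 2.60 + (0.0979 − 2.60)·e^(−40.4/13.205) = 2.60 + (-2.5021)·0.046918 = 2.4826 mol/L.

2.48 mol/L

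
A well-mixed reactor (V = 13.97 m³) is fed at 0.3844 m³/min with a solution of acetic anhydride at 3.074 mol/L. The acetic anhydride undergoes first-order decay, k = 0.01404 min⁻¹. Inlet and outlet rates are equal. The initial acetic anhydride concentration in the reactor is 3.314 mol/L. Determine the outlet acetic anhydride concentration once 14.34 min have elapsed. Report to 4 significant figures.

V dC/dt = Q(C_in − C) − k V C.
This is linear with rate a = Q/V + k = 0.0415561 min⁻¹.
C_ss = Q C_in/(Q + kV) = 2.03543 mol/L; C(t) = C_ss + (C₀ − C_ss) e^(−a t).
C(14.34) = 2.03543 + (1.27857)·e^(−0.0415561·14.34) = 2.03543 + (1.27857)·0.551058 = 2.74000 mol/L.

2.740 mol/L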